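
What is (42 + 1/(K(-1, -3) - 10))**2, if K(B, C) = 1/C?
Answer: 1687401/961 ≈ 1755.9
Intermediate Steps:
(42 + 1/(K(-1, -3) - 10))**2 = (42 + 1/(1/(-3) - 10))**2 = (42 + 1/(-1/3 - 10))**2 = (42 + 1/(-31/3))**2 = (42 - 3/31)**2 = (1299/31)**2 = 1687401/961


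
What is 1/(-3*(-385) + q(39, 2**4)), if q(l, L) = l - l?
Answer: 1/1155 ≈ 0.00086580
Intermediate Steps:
q(l, L) = 0
1/(-3*(-385) + q(39, 2**4)) = 1/(-3*(-385) + 0) = 1/(1155 + 0) = 1/1155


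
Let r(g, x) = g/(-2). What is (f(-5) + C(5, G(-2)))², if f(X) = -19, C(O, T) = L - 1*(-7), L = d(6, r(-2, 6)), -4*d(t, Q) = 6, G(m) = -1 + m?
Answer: 729/4 ≈ 182.25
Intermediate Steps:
r(g, x) = -g/2 (r(g, x) = g*(-½) = -g/2)
d(t, Q) = -3/2 (d(t, Q) = -¼*6 = -3/2)
L = -3/2 ≈ -1.5000
C(O, T) = 11/2 (C(O, T) = -3/2 - 1*(-7) = -3/2 + 7 = 11/2)
(f(-5) + C(5, G(-2)))² = (-19 + 11/2)² = (-27/2)² = 729/4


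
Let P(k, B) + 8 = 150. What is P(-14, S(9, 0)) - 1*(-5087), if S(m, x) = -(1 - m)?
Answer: 5229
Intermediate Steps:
S(m, x) = -1 + m
P(k, B) = 142 (P(k, B) = -8 + 150 = 142)
P(-14, S(9, 0)) - 1*(-5087) = 142 - 1*(-5087) = 142 + 5087 = 5229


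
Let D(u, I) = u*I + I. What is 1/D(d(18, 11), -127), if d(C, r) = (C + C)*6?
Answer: -1/27559 ≈ -3.6286e-5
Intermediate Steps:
d(C, r) = 12*C (d(C, r) = (2*C)*6 = 12*C)
D(u, I) = I + I*u (D(u, I) = I*u + I = I + I*u)
1/D(d(18, 11), -127) = 1/(-127*(1 + 12*18)) = 1/(-127*(1 + 216)) = 1/(-127*217) = 1/(-27559) = -1/27559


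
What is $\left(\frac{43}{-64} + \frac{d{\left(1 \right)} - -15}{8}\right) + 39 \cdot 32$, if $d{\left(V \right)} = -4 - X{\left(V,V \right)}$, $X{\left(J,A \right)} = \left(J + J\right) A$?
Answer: $\frac{79901}{64} \approx 1248.5$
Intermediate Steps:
$X{\left(J,A \right)} = 2 A J$ ($X{\left(J,A \right)} = 2 J A = 2 A J$)
$d{\left(V \right)} = -4 - 2 V^{2}$ ($d{\left(V \right)} = -4 - 2 V V = -4 - 2 V^{2}$)
$\left(\frac{43}{-64} + \frac{d{\left(1 \right)} - -15}{8}\right) + 39 \cdot 32 = \left(\frac{43}{-64} + \frac{\left(-4 - 2 \cdot 1^{2}\right) - -15}{8}\right) + 39 \cdot 32 = \left(43 \left(- \frac{1}{64}\right) + \left(\left(-4 - 2\right) + 15\right) \frac{1}{8}\right) + 1248 = \left(- \frac{43}{64} + \left(\left(-4 - 2\right) + 15\right) \frac{1}{8}\right) + 1248 = \left(- \frac{43}{64} + \left(-6 + 15\right) \frac{1}{8}\right) + 1248 = \left(- \frac{43}{64} + 9 \cdot \frac{1}{8}\right) + 1248 = \left(- \frac{43}{64} + \frac{9}{8}\right) + 1248 = \frac{29}{64} + 1248 = \frac{79901}{64}$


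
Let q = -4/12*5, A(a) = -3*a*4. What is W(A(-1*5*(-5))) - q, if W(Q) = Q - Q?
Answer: 5/3 ≈ 1.6667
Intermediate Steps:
A(a) = -12*a
q = -5/3 (q = -4*1/12*5 = -⅓*5 = -5/3 ≈ -1.6667)
W(Q) = 0
W(A(-1*5*(-5))) - q = 0 - 1*(-5/3) = 0 + 5/3 = 5/3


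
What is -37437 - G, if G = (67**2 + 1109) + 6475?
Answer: -49510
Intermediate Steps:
G = 12073 (G = (4489 + 1109) + 6475 = 5598 + 6475 = 12073)
-37437 - G = -37437 - 1*12073 = -37437 - 12073 = -49510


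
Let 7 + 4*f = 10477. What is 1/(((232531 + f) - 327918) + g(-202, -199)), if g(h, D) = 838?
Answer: -2/183863 ≈ -1.0878e-5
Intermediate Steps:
f = 5235/2 (f = -7/4 + (¼)*10477 = -7/4 + 10477/4 = 5235/2 ≈ 2617.5)
1/(((232531 + f) - 327918) + g(-202, -199)) = 1/(((232531 + 5235/2) - 327918) + 838) = 1/((470297/2 - 327918) + 838) = 1/(-185539/2 + 838) = 1/(-183863/2) = -2/183863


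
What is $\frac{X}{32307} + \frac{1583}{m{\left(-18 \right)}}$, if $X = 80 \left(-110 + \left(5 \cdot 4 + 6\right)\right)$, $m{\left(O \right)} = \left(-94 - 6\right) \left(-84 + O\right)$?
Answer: $- \frac{5800673}{109843800} \approx -0.052808$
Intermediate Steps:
$m{\left(O \right)} = 8400 - 100 O$ ($m{\left(O \right)} = - 100 \left(-84 + O\right) = 8400 - 100 O$)
$X = -6720$ ($X = 80 \left(-110 + \left(20 + 6\right)\right) = 80 \left(-110 + 26\right) = 80 \left(-84\right) = -6720$)
$\frac{X}{32307} + \frac{1583}{m{\left(-18 \right)}} = - \frac{6720}{32307} + \frac{1583}{8400 - -1800} = \left(-6720\right) \frac{1}{32307} + \frac{1583}{8400 + 1800} = - \frac{2240}{10769} + \frac{1583}{10200} = - \frac{5800673}{109843800}$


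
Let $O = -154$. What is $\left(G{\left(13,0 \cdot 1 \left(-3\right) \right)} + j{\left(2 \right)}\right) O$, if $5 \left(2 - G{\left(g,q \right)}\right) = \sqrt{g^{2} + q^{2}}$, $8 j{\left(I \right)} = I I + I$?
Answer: $- \frac{231}{10} \approx -23.1$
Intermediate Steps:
$j{\left(I \right)} = \frac{I}{8} + \frac{I^{2}}{8}$ ($j{\left(I \right)} = \frac{I I + I}{8} = \frac{I^{2} + I}{8} = \frac{I + I^{2}}{8} = \frac{I}{8} + \frac{I^{2}}{8}$)
$G{\left(g,q \right)} = 2 - \frac{\sqrt{g^{2} + q^{2}}}{5}$
$\left(G{\left(13,0 \cdot 1 \left(-3\right) \right)} + j{\left(2 \right)}\right) O = \left(\left(2 - \frac{\sqrt{13^{2} + \left(0 \cdot 1 \left(-3\right)\right)^{2}}}{5}\right) + \frac{1}{8} \cdot 2 \left(1 + 2\right)\right) \left(-154\right) = \left(\left(2 - \frac{\sqrt{169 + \left(0 \left(-3\right)\right)^{2}}}{5}\right) + \frac{1}{8} \cdot 2 \cdot 3\right) \left(-154\right) = \left(\left(2 - \frac{\sqrt{169 + 0^{2}}}{5}\right) + \frac{3}{4}\right) \left(-154\right) = \left(\left(2 - \frac{\sqrt{169 + 0}}{5}\right) + \frac{3}{4}\right) \left(-154\right) = \left(\left(2 - \frac{\sqrt{169}}{5}\right) + \frac{3}{4}\right) \left(-154\right) = \left(\left(2 - \frac{13}{5}\right) + \frac{3}{4}\right) \left(-154\right) = \left(- \frac{3}{5} + \frac{3}{4}\right) \left(-154\right) = \frac{3}{20} \left(-154\right) = - \frac{231}{10}$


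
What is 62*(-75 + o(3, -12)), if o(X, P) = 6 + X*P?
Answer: -6510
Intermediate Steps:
o(X, P) = 6 + P*X
62*(-75 + o(3, -12)) = 62*(-75 + (6 - 12*3)) = 62*(-75 + (6 - 36)) = 62*(-75 - 30) = 62*(-105) = -6510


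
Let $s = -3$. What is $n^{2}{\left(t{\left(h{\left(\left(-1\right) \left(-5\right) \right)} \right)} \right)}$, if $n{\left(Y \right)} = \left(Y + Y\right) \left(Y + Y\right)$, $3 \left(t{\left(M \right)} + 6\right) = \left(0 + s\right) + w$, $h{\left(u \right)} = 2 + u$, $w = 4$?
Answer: $\frac{1336336}{81} \approx 16498.0$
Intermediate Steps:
$t{\left(M \right)} = - \frac{17}{3}$ ($t{\left(M \right)} = -6 + \frac{\left(0 - 3\right) + 4}{3} = -6 + \frac{-3 + 4}{3} = -6 + \frac{1}{3} \cdot 1 = -6 + \frac{1}{3} = - \frac{17}{3}$)
$n{\left(Y \right)} = 4 Y^{2}$ ($n{\left(Y \right)} = 2 Y 2 Y = 4 Y^{2}$)
$n^{2}{\left(t{\left(h{\left(\left(-1\right) \left(-5\right) \right)} \right)} \right)} = \left(4 \left(- \frac{17}{3}\right)^{2}\right)^{2} = \left(4 \cdot \frac{289}{9}\right)^{2} = \left(\frac{1156}{9}\right)^{2} = \frac{1336336}{81}$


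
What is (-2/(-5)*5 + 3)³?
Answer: 125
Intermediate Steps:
(-2/(-5)*5 + 3)³ = (-2*(-⅕)*5 + 3)³ = ((⅖)*5 + 3)³ = (2 + 3)³ = 5³ = 125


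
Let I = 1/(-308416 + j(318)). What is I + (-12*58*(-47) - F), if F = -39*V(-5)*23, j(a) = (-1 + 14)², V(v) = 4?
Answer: 11189366099/308247 ≈ 36300.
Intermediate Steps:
j(a) = 169 (j(a) = 13² = 169)
F = -3588 (F = -39*4*23 = -156*23 = -3588)
I = -1/308247 (I = 1/(-308416 + 169) = 1/(-308247) = -1/308247 ≈ -3.2442e-6)
I + (-12*58*(-47) - F) = -1/308247 + (-12*58*(-47) - 1*(-3588)) = -1/308247 + (-696*(-47) + 3588) = -1/308247 + (32712 + 3588) = -1/308247 + 36300 = 11189366099/308247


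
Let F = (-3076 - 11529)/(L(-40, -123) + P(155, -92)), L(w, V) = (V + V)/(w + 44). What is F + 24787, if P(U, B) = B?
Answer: 7638819/307 ≈ 24882.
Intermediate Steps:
L(w, V) = 2*V/(44 + w) (L(w, V) = (2*V)/(44 + w) = 2*V/(44 + w))
F = 29210/307 (F = (-3076 - 11529)/(2*(-123)/(44 - 40) - 92) = -14605/(2*(-123)/4 - 92) = -14605/(2*(-123)*(¼) - 92) = -14605/(-123/2 - 92) = -14605/(-307/2) = -14605*(-2/307) = 29210/307 ≈ 95.147)
F + 24787 = 29210/307 + 24787 = 7638819/307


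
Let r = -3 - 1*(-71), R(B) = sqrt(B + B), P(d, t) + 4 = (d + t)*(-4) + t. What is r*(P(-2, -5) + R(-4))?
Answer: 1292 + 136*I*sqrt(2) ≈ 1292.0 + 192.33*I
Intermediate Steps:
P(d, t) = -4 - 4*d - 3*t (P(d, t) = -4 + ((d + t)*(-4) + t) = -4 + ((-4*d - 4*t) + t) = -4 + (-4*d - 3*t) = -4 - 4*d - 3*t)
R(B) = sqrt(2)*sqrt(B) (R(B) = sqrt(2*B) = sqrt(2)*sqrt(B))
r = 68 (r = -3 + 71 = 68)
r*(P(-2, -5) + R(-4)) = 68*((-4 - 4*(-2) - 3*(-5)) + sqrt(2)*sqrt(-4)) = 68*((-4 + 8 + 15) + sqrt(2)*(2*I)) = 68*(19 + 2*I*sqrt(2)) = 1292 + 136*I*sqrt(2)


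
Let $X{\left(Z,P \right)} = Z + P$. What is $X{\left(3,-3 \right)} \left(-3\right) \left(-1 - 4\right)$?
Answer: $0$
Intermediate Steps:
$X{\left(Z,P \right)} = P + Z$
$X{\left(3,-3 \right)} \left(-3\right) \left(-1 - 4\right) = \left(-3 + 3\right) \left(-3\right) \left(-1 - 4\right) = 0 \left(-3\right) \left(-5\right) = 0 \left(-5\right) = 0$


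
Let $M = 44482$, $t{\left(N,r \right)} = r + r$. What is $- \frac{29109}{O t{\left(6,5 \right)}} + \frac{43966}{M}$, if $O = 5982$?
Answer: $\frac{222536597}{443485540} \approx 0.50179$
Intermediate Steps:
$t{\left(N,r \right)} = 2 r$
$- \frac{29109}{O t{\left(6,5 \right)}} + \frac{43966}{M} = - \frac{29109}{5982 \cdot 2 \cdot 5} + \frac{43966}{44482} = - \frac{29109}{5982 \cdot 10} + 43966 \cdot \frac{1}{44482} = - \frac{29109}{59820} + \frac{21983}{22241} = \left(-29109\right) \frac{1}{59820} + \frac{21983}{22241} = - \frac{9703}{19940} + \frac{21983}{22241} = \frac{222536597}{443485540}$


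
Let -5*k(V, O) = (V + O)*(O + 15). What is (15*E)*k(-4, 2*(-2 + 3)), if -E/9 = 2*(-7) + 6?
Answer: 7344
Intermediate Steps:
k(V, O) = -(15 + O)*(O + V)/5 (k(V, O) = -(V + O)*(O + 15)/5 = -(O + V)*(15 + O)/5 = -(15 + O)*(O + V)/5)
E = 72 (E = -9*(2*(-7) + 6) = -9*(-14 + 6) = -9*(-8) = 72)
(15*E)*k(-4, 2*(-2 + 3)) = (15*72)*(-6*(-2 + 3) - 3*(-4) - 4*(-2 + 3)²/5 - ⅕*2*(-2 + 3)*(-4)) = 1080*(-6 + 12 - (2*1)²/5 - ⅕*2*1*(-4)) = 1080*(-3*2 + 12 - ⅕*2² - ⅕*2*(-4)) = 1080*(-6 + 12 - ⅕*4 + 8/5) = 1080*(-6 + 12 - ⅘ + 8/5) = 1080*(34/5) = 7344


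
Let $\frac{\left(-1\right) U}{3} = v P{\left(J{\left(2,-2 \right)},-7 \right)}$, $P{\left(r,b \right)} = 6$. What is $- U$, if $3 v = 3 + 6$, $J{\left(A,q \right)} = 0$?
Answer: $54$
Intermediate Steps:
$v = 3$ ($v = \frac{3 + 6}{3} = \frac{1}{3} \cdot 9 = 3$)
$U = -54$ ($U = - 3 \cdot 3 \cdot 6 = \left(-3\right) 18 = -54$)
$- U = \left(-1\right) \left(-54\right) = 54$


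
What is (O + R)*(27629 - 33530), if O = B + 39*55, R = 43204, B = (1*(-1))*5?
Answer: -267574944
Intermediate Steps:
B = -5 (B = -1*5 = -5)
O = 2140 (O = -5 + 39*55 = -5 + 2145 = 2140)
(O + R)*(27629 - 33530) = (2140 + 43204)*(27629 - 33530) = 45344*(-5901) = -267574944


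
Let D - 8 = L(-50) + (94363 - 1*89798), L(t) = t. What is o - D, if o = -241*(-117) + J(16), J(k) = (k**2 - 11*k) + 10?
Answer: 23764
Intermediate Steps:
J(k) = 10 + k**2 - 11*k
D = 4523 (D = 8 + (-50 + (94363 - 1*89798)) = 8 + (-50 + (94363 - 89798)) = 8 + (-50 + 4565) = 8 + 4515 = 4523)
o = 28287 (o = -241*(-117) + (10 + 16**2 - 11*16) = 28197 + (10 + 256 - 176) = 28197 + 90 = 28287)
o - D = 28287 - 1*4523 = 28287 - 4523 = 23764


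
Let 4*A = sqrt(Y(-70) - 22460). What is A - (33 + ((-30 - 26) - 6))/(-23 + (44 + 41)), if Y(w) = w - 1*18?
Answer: 29/62 + I*sqrt(5637)/2 ≈ 0.46774 + 37.54*I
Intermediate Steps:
Y(w) = -18 + w (Y(w) = w - 18 = -18 + w)
A = I*sqrt(5637)/2 (A = sqrt((-18 - 70) - 22460)/4 = sqrt(-88 - 22460)/4 = sqrt(-22548)/4 = (2*I*sqrt(5637))/4 = I*sqrt(5637)/2 ≈ 37.54*I)
A - (33 + ((-30 - 26) - 6))/(-23 + (44 + 41)) = I*sqrt(5637)/2 - (33 + ((-30 - 26) - 6))/(-23 + (44 + 41)) = I*sqrt(5637)/2 - (33 + (-56 - 6))/(-23 + 85) = I*sqrt(5637)/2 - (33 - 62)/62 = I*sqrt(5637)/2 - (-29)/62 = I*sqrt(5637)/2 - 1*(-29/62) = I*sqrt(5637)/2 + 29/62 = 29/62 + I*sqrt(5637)/2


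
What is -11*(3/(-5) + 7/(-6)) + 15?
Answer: 1033/30 ≈ 34.433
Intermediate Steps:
-11*(3/(-5) + 7/(-6)) + 15 = -11*(3*(-⅕) + 7*(-⅙)) + 15 = -11*(-⅗ - 7/6) + 15 = -11*(-53/30) + 15 = 583/30 + 15 = 1033/30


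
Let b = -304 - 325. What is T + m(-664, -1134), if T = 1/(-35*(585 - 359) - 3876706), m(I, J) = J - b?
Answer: -1961731081/3884616 ≈ -505.00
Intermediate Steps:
b = -629
m(I, J) = 629 + J (m(I, J) = J - 1*(-629) = J + 629 = 629 + J)
T = -1/3884616 (T = 1/(-35*226 - 3876706) = 1/(-7910 - 3876706) = 1/(-3884616) = -1/3884616 ≈ -2.5743e-7)
T + m(-664, -1134) = -1/3884616 + (629 - 1134) = -1/3884616 - 505 = -1961731081/3884616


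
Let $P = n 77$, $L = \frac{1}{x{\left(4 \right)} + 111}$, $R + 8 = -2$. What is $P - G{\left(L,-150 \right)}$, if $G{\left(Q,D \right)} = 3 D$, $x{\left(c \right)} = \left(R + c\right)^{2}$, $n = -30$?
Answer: $-1860$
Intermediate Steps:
$R = -10$ ($R = -8 - 2 = -10$)
$x{\left(c \right)} = \left(-10 + c\right)^{2}$
$L = \frac{1}{147}$ ($L = \frac{1}{\left(-10 + 4\right)^{2} + 111} = \frac{1}{\left(-6\right)^{2} + 111} = \frac{1}{36 + 111} = \frac{1}{147} \approx 0.0068027$)
$P = -2310$ ($P = \left(-30\right) 77 = -2310$)
$P - G{\left(L,-150 \right)} = -2310 - 3 \left(-150\right) = -2310 - -450 = -2310 + 450 = -1860$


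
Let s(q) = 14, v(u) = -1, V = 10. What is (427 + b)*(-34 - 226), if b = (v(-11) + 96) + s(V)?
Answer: -139360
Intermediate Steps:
b = 109 (b = (-1 + 96) + 14 = 95 + 14 = 109)
(427 + b)*(-34 - 226) = (427 + 109)*(-34 - 226) = 536*(-260) = -139360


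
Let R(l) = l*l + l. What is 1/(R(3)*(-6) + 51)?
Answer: -1/21 ≈ -0.047619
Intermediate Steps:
R(l) = l + l**2 (R(l) = l**2 + l = l + l**2)
1/(R(3)*(-6) + 51) = 1/((3*(1 + 3))*(-6) + 51) = 1/((3*4)*(-6) + 51) = 1/(12*(-6) + 51) = 1/(-72 + 51) = 1/(-21) = -1/21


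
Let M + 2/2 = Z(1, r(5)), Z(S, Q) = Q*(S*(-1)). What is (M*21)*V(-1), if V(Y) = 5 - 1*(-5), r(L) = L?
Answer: -1260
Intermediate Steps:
V(Y) = 10 (V(Y) = 5 + 5 = 10)
Z(S, Q) = -Q*S (Z(S, Q) = Q*(-S) = -Q*S)
M = -6 (M = -1 - 1*5*1 = -1 - 5 = -6)
(M*21)*V(-1) = -6*21*10 = -126*10 = -1260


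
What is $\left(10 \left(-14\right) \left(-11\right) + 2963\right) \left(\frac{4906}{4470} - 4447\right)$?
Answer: $- \frac{14914824592}{745} \approx -2.002 \cdot 10^{7}$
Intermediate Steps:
$\left(10 \left(-14\right) \left(-11\right) + 2963\right) \left(\frac{4906}{4470} - 4447\right) = \left(\left(-140\right) \left(-11\right) + 2963\right) \left(4906 \cdot \frac{1}{4470} - 4447\right) = \left(1540 + 2963\right) \left(\frac{2453}{2235} - 4447\right) = 4503 \left(- \frac{9936592}{2235}\right) = - \frac{14914824592}{745}$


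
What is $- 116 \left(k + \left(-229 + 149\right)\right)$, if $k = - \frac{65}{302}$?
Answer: $\frac{1405050}{151} \approx 9305.0$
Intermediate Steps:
$k = - \frac{65}{302}$ ($k = \left(-65\right) \frac{1}{302} = - \frac{65}{302} \approx -0.21523$)
$- 116 \left(k + \left(-229 + 149\right)\right) = - 116 \left(- \frac{65}{302} + \left(-229 + 149\right)\right) = - 116 \left(- \frac{65}{302} - 80\right) = \left(-116\right) \left(- \frac{24225}{302}\right) = \frac{1405050}{151}$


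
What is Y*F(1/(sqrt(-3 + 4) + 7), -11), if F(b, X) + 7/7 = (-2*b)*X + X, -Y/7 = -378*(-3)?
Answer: 146853/2 ≈ 73427.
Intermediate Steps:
Y = -7938 (Y = -(-2646)*(-3) = -7*1134 = -7938)
F(b, X) = -1 + X - 2*X*b (F(b, X) = -1 + ((-2*b)*X + X) = -1 + (-2*X*b + X) = -1 + (X - 2*X*b) = -1 + X - 2*X*b)
Y*F(1/(sqrt(-3 + 4) + 7), -11) = -7938*(-1 - 11 - 2*(-11)/(sqrt(-3 + 4) + 7)) = -7938*(-1 - 11 - 2*(-11)/(sqrt(1) + 7)) = -7938*(-1 - 11 - 2*(-11)/(1 + 7)) = -7938*(-1 - 11 - 2*(-11)/8) = -7938*(-1 - 11 - 2*(-11)*1/8) = -7938*(-1 - 11 + 11/4) = -7938*(-37/4) = 146853/2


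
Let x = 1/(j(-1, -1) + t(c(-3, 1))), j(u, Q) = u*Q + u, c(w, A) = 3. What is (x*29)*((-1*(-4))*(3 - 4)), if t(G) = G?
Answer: -116/3 ≈ -38.667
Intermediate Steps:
j(u, Q) = u + Q*u (j(u, Q) = Q*u + u = u + Q*u)
x = ⅓ (x = 1/(-(1 - 1) + 3) = 1/(-1*0 + 3) = 1/(0 + 3) = 1/3 = ⅓ ≈ 0.33333)
(x*29)*((-1*(-4))*(3 - 4)) = ((⅓)*29)*((-1*(-4))*(3 - 4)) = 29*(4*(-1))/3 = (29/3)*(-4) = -116/3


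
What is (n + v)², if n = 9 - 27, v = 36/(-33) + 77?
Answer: 405769/121 ≈ 3353.5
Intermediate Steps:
v = 835/11 (v = 36*(-1/33) + 77 = -12/11 + 77 = 835/11 ≈ 75.909)
n = -18
(n + v)² = (-18 + 835/11)² = (637/11)² = 405769/121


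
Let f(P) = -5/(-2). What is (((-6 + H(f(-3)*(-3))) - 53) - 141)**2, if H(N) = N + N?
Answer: 46225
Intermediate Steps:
f(P) = 5/2 (f(P) = -5*(-1/2) = 5/2)
H(N) = 2*N
(((-6 + H(f(-3)*(-3))) - 53) - 141)**2 = (((-6 + 2*((5/2)*(-3))) - 53) - 141)**2 = (((-6 + 2*(-15/2)) - 53) - 141)**2 = (((-6 - 15) - 53) - 141)**2 = ((-21 - 53) - 141)**2 = (-74 - 141)**2 = (-215)**2 = 46225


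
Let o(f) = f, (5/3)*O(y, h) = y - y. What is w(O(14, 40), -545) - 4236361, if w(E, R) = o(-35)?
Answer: -4236396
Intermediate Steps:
O(y, h) = 0 (O(y, h) = 3*(y - y)/5 = (3/5)*0 = 0)
w(E, R) = -35
w(O(14, 40), -545) - 4236361 = -35 - 4236361 = -4236396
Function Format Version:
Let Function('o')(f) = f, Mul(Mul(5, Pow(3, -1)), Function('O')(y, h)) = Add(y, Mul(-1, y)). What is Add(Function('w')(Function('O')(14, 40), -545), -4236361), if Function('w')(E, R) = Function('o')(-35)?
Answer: -4236396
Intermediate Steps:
Function('O')(y, h) = 0 (Function('O')(y, h) = Mul(Rational(3, 5), Add(y, Mul(-1, y))) = Mul(Rational(3, 5), 0) = 0)
Function('w')(E, R) = -35
Add(Function('w')(Function('O')(14, 40), -545), -4236361) = Add(-35, -4236361) = -4236396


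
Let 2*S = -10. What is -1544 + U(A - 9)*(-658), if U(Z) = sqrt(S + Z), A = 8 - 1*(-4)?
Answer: -1544 - 658*I*sqrt(2) ≈ -1544.0 - 930.55*I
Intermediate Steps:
A = 12 (A = 8 + 4 = 12)
S = -5 (S = (1/2)*(-10) = -5)
U(Z) = sqrt(-5 + Z)
-1544 + U(A - 9)*(-658) = -1544 + sqrt(-5 + (12 - 9))*(-658) = -1544 + sqrt(-5 + 3)*(-658) = -1544 + sqrt(-2)*(-658) = -1544 + (I*sqrt(2))*(-658) = -1544 - 658*I*sqrt(2)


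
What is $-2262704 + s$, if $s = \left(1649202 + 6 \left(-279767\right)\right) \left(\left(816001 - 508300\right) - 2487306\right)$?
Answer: $64078124296$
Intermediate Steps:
$s = 64080387000$ ($s = \left(1649202 - 1678602\right) \left(307701 - 2487306\right) = \left(-29400\right) \left(-2179605\right) = 64080387000$)
$-2262704 + s = -2262704 + 64080387000 = 64078124296$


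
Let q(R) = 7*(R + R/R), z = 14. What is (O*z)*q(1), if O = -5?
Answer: -980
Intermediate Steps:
q(R) = 7 + 7*R (q(R) = 7*(R + 1) = 7*(1 + R) = 7 + 7*R)
(O*z)*q(1) = (-5*14)*(7 + 7*1) = -70*(7 + 7) = -70*14 = -980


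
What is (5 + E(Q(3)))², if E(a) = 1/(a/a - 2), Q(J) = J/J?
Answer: 16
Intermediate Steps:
Q(J) = 1
E(a) = -1 (E(a) = 1/(1 - 2) = 1/(-1) = -1)
(5 + E(Q(3)))² = (5 - 1)² = 4² = 16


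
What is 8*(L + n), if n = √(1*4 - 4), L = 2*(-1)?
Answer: -16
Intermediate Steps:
L = -2
n = 0 (n = √(4 - 4) = √0 = 0)
8*(L + n) = 8*(-2 + 0) = 8*(-2) = -16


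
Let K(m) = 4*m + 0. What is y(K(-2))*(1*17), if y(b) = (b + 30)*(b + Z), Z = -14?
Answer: -8228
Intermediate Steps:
K(m) = 4*m
y(b) = (-14 + b)*(30 + b) (y(b) = (b + 30)*(b - 14) = (30 + b)*(-14 + b) = (-14 + b)*(30 + b))
y(K(-2))*(1*17) = (-420 + (4*(-2))² + 16*(4*(-2)))*(1*17) = (-420 + (-8)² + 16*(-8))*17 = (-420 + 64 - 128)*17 = -484*17 = -8228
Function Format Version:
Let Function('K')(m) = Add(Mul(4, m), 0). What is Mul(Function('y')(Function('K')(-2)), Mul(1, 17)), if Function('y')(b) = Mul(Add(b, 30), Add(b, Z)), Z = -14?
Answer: -8228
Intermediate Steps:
Function('K')(m) = Mul(4, m)
Function('y')(b) = Mul(Add(-14, b), Add(30, b)) (Function('y')(b) = Mul(Add(b, 30), Add(b, -14)) = Mul(Add(30, b), Add(-14, b)) = Mul(Add(-14, b), Add(30, b)))
Mul(Function('y')(Function('K')(-2)), Mul(1, 17)) = Mul(Add(-420, Pow(Mul(4, -2), 2), Mul(16, Mul(4, -2))), Mul(1, 17)) = Mul(Add(-420, Pow(-8, 2), Mul(16, -8)), 17) = Mul(Add(-420, 64, -128), 17) = Mul(-484, 17) = -8228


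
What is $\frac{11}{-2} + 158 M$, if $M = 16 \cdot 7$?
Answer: $\frac{35381}{2} \approx 17691.0$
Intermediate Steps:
$M = 112$
$\frac{11}{-2} + 158 M = \frac{11}{-2} + 158 \cdot 112 = 11 \left(- \frac{1}{2}\right) + 17696 = - \frac{11}{2} + 17696 = \frac{35381}{2}$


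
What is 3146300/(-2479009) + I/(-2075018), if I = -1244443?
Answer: -3443643736413/5143988297162 ≈ -0.66945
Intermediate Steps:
3146300/(-2479009) + I/(-2075018) = 3146300/(-2479009) - 1244443/(-2075018) = 3146300*(-1/2479009) - 1244443*(-1/2075018) = -3146300/2479009 + 1244443/2075018 = -3443643736413/5143988297162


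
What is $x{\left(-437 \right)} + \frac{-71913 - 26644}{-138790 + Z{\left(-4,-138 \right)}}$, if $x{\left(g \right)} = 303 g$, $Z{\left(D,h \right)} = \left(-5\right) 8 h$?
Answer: $- \frac{17646315413}{133270} \approx -1.3241 \cdot 10^{5}$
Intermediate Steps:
$Z{\left(D,h \right)} = - 40 h$
$x{\left(-437 \right)} + \frac{-71913 - 26644}{-138790 + Z{\left(-4,-138 \right)}} = 303 \left(-437\right) + \frac{-71913 - 26644}{-138790 - -5520} = -132411 - \frac{98557}{-138790 + 5520} = -132411 - \frac{98557}{-133270} = -132411 - - \frac{98557}{133270} = -132411 + \frac{98557}{133270} = - \frac{17646315413}{133270}$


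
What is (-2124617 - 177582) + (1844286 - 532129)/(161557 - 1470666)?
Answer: -3013830742848/1309109 ≈ -2.3022e+6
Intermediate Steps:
(-2124617 - 177582) + (1844286 - 532129)/(161557 - 1470666) = -2302199 + 1312157/(-1309109) = -2302199 + 1312157*(-1/1309109) = -2302199 - 1312157/1309109 = -3013830742848/1309109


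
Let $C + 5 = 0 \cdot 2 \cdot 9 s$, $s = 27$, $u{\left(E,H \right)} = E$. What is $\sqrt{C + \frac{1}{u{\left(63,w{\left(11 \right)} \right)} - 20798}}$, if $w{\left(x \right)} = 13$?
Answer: $\frac{2 i \sqrt{537430465}}{20735} \approx 2.2361 i$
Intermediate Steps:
$C = -5$ ($C = -5 + 0 \cdot 2 \cdot 9 \cdot 27 = -5 + 0 \cdot 18 \cdot 27 = -5 + 0 \cdot 27 = -5 + 0 = -5$)
$\sqrt{C + \frac{1}{u{\left(63,w{\left(11 \right)} \right)} - 20798}} = \sqrt{-5 + \frac{1}{63 - 20798}} = \sqrt{-5 + \frac{1}{-20735}} = \sqrt{-5 - \frac{1}{20735}} = \sqrt{- \frac{103676}{20735}} = \frac{2 i \sqrt{537430465}}{20735}$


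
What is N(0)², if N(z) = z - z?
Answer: 0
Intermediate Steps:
N(z) = 0
N(0)² = 0² = 0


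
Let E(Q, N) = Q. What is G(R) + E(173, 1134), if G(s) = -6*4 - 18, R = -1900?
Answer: 131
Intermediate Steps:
G(s) = -42 (G(s) = -24 - 18 = -42)
G(R) + E(173, 1134) = -42 + 173 = 131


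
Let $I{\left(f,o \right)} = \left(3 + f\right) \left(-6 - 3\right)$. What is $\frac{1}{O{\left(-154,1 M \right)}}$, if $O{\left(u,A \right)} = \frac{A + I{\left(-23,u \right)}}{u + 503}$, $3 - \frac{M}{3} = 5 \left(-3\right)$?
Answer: $\frac{349}{234} \approx 1.4915$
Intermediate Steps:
$M = 54$ ($M = 9 - 3 \cdot 5 \left(-3\right) = 9 - -45 = 9 + 45 = 54$)
$I{\left(f,o \right)} = -27 - 9 f$ ($I{\left(f,o \right)} = \left(3 + f\right) \left(-9\right) = -27 - 9 f$)
$O{\left(u,A \right)} = \frac{180 + A}{503 + u}$ ($O{\left(u,A \right)} = \frac{A - -180}{u + 503} = \frac{A + \left(-27 + 207\right)}{503 + u} = \frac{A + 180}{503 + u} = \frac{180 + A}{503 + u}$)
$\frac{1}{O{\left(-154,1 M \right)}} = \frac{1}{\frac{1}{503 - 154} \left(180 + 1 \cdot 54\right)} = \frac{1}{\frac{1}{349} \left(180 + 54\right)} = \frac{1}{\frac{1}{349} \cdot 234} = \frac{1}{\frac{234}{349}} = \frac{349}{234}$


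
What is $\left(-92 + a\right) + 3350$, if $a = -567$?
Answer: $2691$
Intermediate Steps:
$\left(-92 + a\right) + 3350 = \left(-92 - 567\right) + 3350 = -659 + 3350 = 2691$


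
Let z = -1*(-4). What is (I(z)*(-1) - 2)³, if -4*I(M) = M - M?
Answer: -8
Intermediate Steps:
z = 4
I(M) = 0 (I(M) = -(M - M)/4 = -¼*0 = 0)
(I(z)*(-1) - 2)³ = (0*(-1) - 2)³ = (0 - 2)³ = (-2)³ = -8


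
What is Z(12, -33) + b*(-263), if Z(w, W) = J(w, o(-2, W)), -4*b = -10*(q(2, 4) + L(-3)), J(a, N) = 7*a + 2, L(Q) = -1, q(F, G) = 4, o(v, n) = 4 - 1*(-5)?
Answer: -3773/2 ≈ -1886.5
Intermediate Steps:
o(v, n) = 9 (o(v, n) = 4 + 5 = 9)
J(a, N) = 2 + 7*a
b = 15/2 (b = -(-5)*(4 - 1)/2 = -(-5)*3/2 = -1/4*(-30) = 15/2 ≈ 7.5000)
Z(w, W) = 2 + 7*w
Z(12, -33) + b*(-263) = (2 + 7*12) + (15/2)*(-263) = (2 + 84) - 3945/2 = 86 - 3945/2 = -3773/2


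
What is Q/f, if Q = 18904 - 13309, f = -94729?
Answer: -5595/94729 ≈ -0.059063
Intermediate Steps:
Q = 5595
Q/f = 5595/(-94729) = 5595*(-1/94729) = -5595/94729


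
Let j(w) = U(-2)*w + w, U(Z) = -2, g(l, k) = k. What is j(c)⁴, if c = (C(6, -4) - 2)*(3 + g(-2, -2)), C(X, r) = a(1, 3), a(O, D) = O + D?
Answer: 16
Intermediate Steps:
a(O, D) = D + O
C(X, r) = 4 (C(X, r) = 3 + 1 = 4)
c = 2 (c = (4 - 2)*(3 - 2) = 2*1 = 2)
j(w) = -w (j(w) = -2*w + w = -w)
j(c)⁴ = (-1*2)⁴ = (-2)⁴ = 16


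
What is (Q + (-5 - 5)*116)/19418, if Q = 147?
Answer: -1013/19418 ≈ -0.052168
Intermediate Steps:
(Q + (-5 - 5)*116)/19418 = (147 + (-5 - 5)*116)/19418 = (147 - 10*116)*(1/19418) = (147 - 1160)*(1/19418) = -1013*1/19418 = -1013/19418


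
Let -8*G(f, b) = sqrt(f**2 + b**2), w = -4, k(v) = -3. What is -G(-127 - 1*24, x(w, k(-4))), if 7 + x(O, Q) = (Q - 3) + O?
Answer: sqrt(23090)/8 ≈ 18.994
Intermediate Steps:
x(O, Q) = -10 + O + Q (x(O, Q) = -7 + ((Q - 3) + O) = -7 + ((-3 + Q) + O) = -7 + (-3 + O + Q) = -10 + O + Q)
G(f, b) = -sqrt(b**2 + f**2)/8 (G(f, b) = -sqrt(f**2 + b**2)/8 = -sqrt(b**2 + f**2)/8)
-G(-127 - 1*24, x(w, k(-4))) = -(-1)*sqrt((-10 - 4 - 3)**2 + (-127 - 1*24)**2)/8 = -(-1)*sqrt((-17)**2 + (-127 - 24)**2)/8 = -(-1)*sqrt(289 + (-151)**2)/8 = -(-1)*sqrt(289 + 22801)/8 = -(-1)*sqrt(23090)/8 = sqrt(23090)/8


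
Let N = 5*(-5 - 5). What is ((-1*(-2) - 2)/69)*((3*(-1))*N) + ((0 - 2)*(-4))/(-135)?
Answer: -8/135 ≈ -0.059259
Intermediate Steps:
N = -50 (N = 5*(-10) = -50)
((-1*(-2) - 2)/69)*((3*(-1))*N) + ((0 - 2)*(-4))/(-135) = ((-1*(-2) - 2)/69)*((3*(-1))*(-50)) + ((0 - 2)*(-4))/(-135) = ((2 - 2)*(1/69))*(-3*(-50)) - 2*(-4)*(-1/135) = (0*(1/69))*150 + 8*(-1/135) = 0*150 - 8/135 = 0 - 8/135 = -8/135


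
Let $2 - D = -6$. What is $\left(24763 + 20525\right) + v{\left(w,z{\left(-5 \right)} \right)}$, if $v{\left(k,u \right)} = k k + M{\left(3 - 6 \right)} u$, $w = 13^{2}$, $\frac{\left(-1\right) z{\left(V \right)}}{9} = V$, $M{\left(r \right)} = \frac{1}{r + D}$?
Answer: $73858$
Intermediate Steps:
$D = 8$ ($D = 2 - -6 = 2 + 6 = 8$)
$M{\left(r \right)} = \frac{1}{8 + r}$ ($M{\left(r \right)} = \frac{1}{r + 8} = \frac{1}{8 + r}$)
$z{\left(V \right)} = - 9 V$
$w = 169$
$v{\left(k,u \right)} = k^{2} + \frac{u}{5}$ ($v{\left(k,u \right)} = k k + \frac{u}{8 + \left(3 - 6\right)} = k^{2} + \frac{u}{8 - 3} = k^{2} + \frac{u}{5}$)
$\left(24763 + 20525\right) + v{\left(w,z{\left(-5 \right)} \right)} = \left(24763 + 20525\right) + \left(169^{2} + \frac{\left(-9\right) \left(-5\right)}{5}\right) = 45288 + \left(28561 + \frac{1}{5} \cdot 45\right) = 45288 + \left(28561 + 9\right) = 45288 + 28570 = 73858$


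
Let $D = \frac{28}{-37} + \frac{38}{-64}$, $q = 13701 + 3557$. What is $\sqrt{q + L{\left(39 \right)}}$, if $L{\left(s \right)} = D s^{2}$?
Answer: $\frac{\sqrt{1332103082}}{296} \approx 123.3$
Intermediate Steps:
$q = 17258$
$D = - \frac{1599}{1184}$ ($D = 28 \left(- \frac{1}{37}\right) + 38 \left(- \frac{1}{64}\right) = - \frac{28}{37} - \frac{19}{32} = - \frac{1599}{1184} \approx -1.3505$)
$L{\left(s \right)} = - \frac{1599 s^{2}}{1184}$
$\sqrt{q + L{\left(39 \right)}} = \sqrt{17258 - \frac{1599 \cdot 39^{2}}{1184}} = \sqrt{17258 - \frac{2432079}{1184}} = \sqrt{\frac{18001393}{1184}} = \frac{\sqrt{1332103082}}{296}$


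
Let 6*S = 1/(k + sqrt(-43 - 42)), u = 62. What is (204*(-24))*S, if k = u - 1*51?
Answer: -4488/103 + 408*I*sqrt(85)/103 ≈ -43.573 + 36.52*I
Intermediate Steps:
k = 11 (k = 62 - 1*51 = 62 - 51 = 11)
S = 1/(6*(11 + I*sqrt(85))) (S = 1/(6*(11 + sqrt(-43 - 42))) = 1/(6*(11 + sqrt(-85))) = 1/(6*(11 + I*sqrt(85))) ≈ 0.0088997 - 0.0074592*I)
(204*(-24))*S = (204*(-24))*(11/1236 - I*sqrt(85)/1236) = -4896*(11/1236 - I*sqrt(85)/1236) = -4488/103 + 408*I*sqrt(85)/103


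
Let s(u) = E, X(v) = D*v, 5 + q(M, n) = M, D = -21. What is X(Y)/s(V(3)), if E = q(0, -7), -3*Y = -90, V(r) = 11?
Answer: 126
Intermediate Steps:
Y = 30 (Y = -1/3*(-90) = 30)
q(M, n) = -5 + M
X(v) = -21*v
E = -5 (E = -5 + 0 = -5)
s(u) = -5
X(Y)/s(V(3)) = -21*30/(-5) = -630*(-1/5) = 126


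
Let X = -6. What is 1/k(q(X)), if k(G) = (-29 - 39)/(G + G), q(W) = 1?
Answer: -1/34 ≈ -0.029412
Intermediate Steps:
k(G) = -34/G (k(G) = -68*1/(2*G) = -34/G)
1/k(q(X)) = 1/(-34/1) = 1/(-34*1) = 1/(-34) = -1/34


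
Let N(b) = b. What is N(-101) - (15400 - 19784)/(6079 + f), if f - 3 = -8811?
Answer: -280013/2729 ≈ -102.61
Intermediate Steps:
f = -8808 (f = 3 - 8811 = -8808)
N(-101) - (15400 - 19784)/(6079 + f) = -101 - (15400 - 19784)/(6079 - 8808) = -101 - (-4384)/(-2729) = -101 - (-4384)*(-1)/2729 = -101 - 1*4384/2729 = -101 - 4384/2729 = -280013/2729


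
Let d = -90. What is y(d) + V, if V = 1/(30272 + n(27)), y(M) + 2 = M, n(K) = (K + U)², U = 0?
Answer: -2852091/31001 ≈ -92.000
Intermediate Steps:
n(K) = K² (n(K) = (K + 0)² = K²)
y(M) = -2 + M
V = 1/31001 (V = 1/(30272 + 27²) = 1/(30272 + 729) = 1/31001 ≈ 3.2257e-5)
y(d) + V = (-2 - 90) + 1/31001 = -92 + 1/31001 = -2852091/31001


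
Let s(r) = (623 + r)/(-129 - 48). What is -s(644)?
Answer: 1267/177 ≈ 7.1582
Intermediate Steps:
s(r) = -623/177 - r/177 (s(r) = (623 + r)/(-177) = (623 + r)*(-1/177) = -623/177 - r/177)
-s(644) = -(-623/177 - 1/177*644) = -(-623/177 - 644/177) = -1*(-1267/177) = 1267/177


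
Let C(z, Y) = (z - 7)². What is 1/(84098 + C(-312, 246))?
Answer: 1/185859 ≈ 5.3804e-6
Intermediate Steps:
C(z, Y) = (-7 + z)²
1/(84098 + C(-312, 246)) = 1/(84098 + (-7 - 312)²) = 1/(84098 + (-319)²) = 1/(84098 + 101761) = 1/185859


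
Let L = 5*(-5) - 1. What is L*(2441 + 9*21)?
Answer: -68380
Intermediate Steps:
L = -26 (L = -25 - 1 = -26)
L*(2441 + 9*21) = -26*(2441 + 9*21) = -26*(2441 + 189) = -26*2630 = -68380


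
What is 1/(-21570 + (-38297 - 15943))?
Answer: -1/75810 ≈ -1.3191e-5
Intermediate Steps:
1/(-21570 + (-38297 - 15943)) = 1/(-21570 - 54240) = 1/(-75810) = -1/75810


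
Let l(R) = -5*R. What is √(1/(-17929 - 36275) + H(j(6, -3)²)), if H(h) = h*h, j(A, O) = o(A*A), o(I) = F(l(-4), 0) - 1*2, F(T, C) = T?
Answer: √77106803964753/27102 ≈ 324.00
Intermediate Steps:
o(I) = 18 (o(I) = -5*(-4) - 1*2 = 20 - 2 = 18)
j(A, O) = 18
H(h) = h²
√(1/(-17929 - 36275) + H(j(6, -3)²)) = √(1/(-17929 - 36275) + (18²)²) = √(1/(-54204) + 324²) = √(-1/54204 + 104976) = √(5690119103/54204) = √77106803964753/27102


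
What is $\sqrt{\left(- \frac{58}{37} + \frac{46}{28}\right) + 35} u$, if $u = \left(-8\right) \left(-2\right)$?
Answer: $\frac{8 \sqrt{9411542}}{259} \approx 94.759$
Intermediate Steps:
$u = 16$
$\sqrt{\left(- \frac{58}{37} + \frac{46}{28}\right) + 35} u = \sqrt{\left(- \frac{58}{37} + \frac{46}{28}\right) + 35} \cdot 16 = \sqrt{\left(\left(-58\right) \frac{1}{37} + 46 \cdot \frac{1}{28}\right) + 35} \cdot 16 = \sqrt{\left(- \frac{58}{37} + \frac{23}{14}\right) + 35} \cdot 16 = \sqrt{\frac{39}{518} + 35} \cdot 16 = \sqrt{\frac{18169}{518}} \cdot 16 = \frac{\sqrt{9411542}}{518} \cdot 16 = \frac{8 \sqrt{9411542}}{259}$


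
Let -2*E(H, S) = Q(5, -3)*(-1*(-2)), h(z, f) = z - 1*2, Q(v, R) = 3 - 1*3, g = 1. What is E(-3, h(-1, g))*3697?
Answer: 0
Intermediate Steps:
Q(v, R) = 0 (Q(v, R) = 3 - 3 = 0)
h(z, f) = -2 + z (h(z, f) = z - 2 = -2 + z)
E(H, S) = 0 (E(H, S) = -0*(-1*(-2)) = -0*2 = -1/2*0 = 0)
E(-3, h(-1, g))*3697 = 0*3697 = 0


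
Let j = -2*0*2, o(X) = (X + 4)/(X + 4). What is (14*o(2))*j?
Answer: 0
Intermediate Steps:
o(X) = 1 (o(X) = (4 + X)/(4 + X) = 1)
j = 0 (j = 0*2 = 0)
(14*o(2))*j = (14*1)*0 = 14*0 = 0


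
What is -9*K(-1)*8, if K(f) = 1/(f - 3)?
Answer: 18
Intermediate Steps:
K(f) = 1/(-3 + f)
-9*K(-1)*8 = -9/(-3 - 1)*8 = -9/(-4)*8 = -9*(-1/4)*8 = (9/4)*8 = 18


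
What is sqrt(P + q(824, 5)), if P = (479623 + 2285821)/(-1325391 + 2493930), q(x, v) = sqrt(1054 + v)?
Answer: sqrt(3231529166316 + 1365483394521*sqrt(1059))/1168539 ≈ 5.9084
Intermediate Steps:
P = 2765444/1168539 ≈ 2.3666
sqrt(P + q(824, 5)) = sqrt(2765444/1168539 + sqrt(1054 + 5)) = sqrt(2765444/1168539 + sqrt(1059))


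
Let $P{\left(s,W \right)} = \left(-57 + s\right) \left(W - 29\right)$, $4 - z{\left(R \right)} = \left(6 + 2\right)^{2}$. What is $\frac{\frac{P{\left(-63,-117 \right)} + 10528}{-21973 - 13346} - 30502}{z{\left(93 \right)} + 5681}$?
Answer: $- \frac{97938926}{18048009} \approx -5.4266$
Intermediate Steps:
$z{\left(R \right)} = -60$ ($z{\left(R \right)} = 4 - \left(6 + 2\right)^{2} = 4 - 8^{2} = 4 - 64 = -60$)
$P{\left(s,W \right)} = \left(-57 + s\right) \left(-29 + W\right)$
$\frac{\frac{P{\left(-63,-117 \right)} + 10528}{-21973 - 13346} - 30502}{z{\left(93 \right)} + 5681} = \frac{\frac{\left(1653 - -6669 - -1827 - -7371\right) + 10528}{-21973 - 13346} - 30502}{-60 + 5681} = \frac{\frac{\left(1653 + 6669 + 1827 + 7371\right) + 10528}{-35319} - 30502}{5621} = \left(\left(17520 + 10528\right) \left(- \frac{1}{35319}\right) - 30502\right) \frac{1}{5621} = \left(28048 \left(- \frac{1}{35319}\right) - 30502\right) \frac{1}{5621} = \left(- \frac{28048}{35319} - 30502\right) \frac{1}{5621} = \left(- \frac{1077328186}{35319}\right) \frac{1}{5621} = - \frac{97938926}{18048009}$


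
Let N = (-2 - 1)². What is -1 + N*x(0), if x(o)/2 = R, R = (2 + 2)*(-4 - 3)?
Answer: -505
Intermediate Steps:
R = -28 (R = 4*(-7) = -28)
N = 9 (N = (-3)² = 9)
x(o) = -56 (x(o) = 2*(-28) = -56)
-1 + N*x(0) = -1 + 9*(-56) = -1 - 504 = -505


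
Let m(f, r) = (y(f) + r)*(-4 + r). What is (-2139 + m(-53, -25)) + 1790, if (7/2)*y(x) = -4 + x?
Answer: 5938/7 ≈ 848.29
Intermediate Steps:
y(x) = -8/7 + 2*x/7 (y(x) = 2*(-4 + x)/7 = -8/7 + 2*x/7)
m(f, r) = (-4 + r)*(-8/7 + r + 2*f/7) (m(f, r) = ((-8/7 + 2*f/7) + r)*(-4 + r) = (-8/7 + r + 2*f/7)*(-4 + r) = (-4 + r)*(-8/7 + r + 2*f/7))
(-2139 + m(-53, -25)) + 1790 = (-2139 + (32/7 + (-25)**2 - 36/7*(-25) - 8/7*(-53) + (2/7)*(-53)*(-25))) + 1790 = (-2139 + (32/7 + 625 + 900/7 + 424/7 + 2650/7)) + 1790 = (-2139 + 8381/7) + 1790 = -6592/7 + 1790 = 5938/7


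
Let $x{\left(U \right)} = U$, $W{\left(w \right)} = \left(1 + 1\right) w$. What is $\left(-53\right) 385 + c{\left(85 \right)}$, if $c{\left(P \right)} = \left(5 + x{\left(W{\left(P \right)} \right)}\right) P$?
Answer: $-5530$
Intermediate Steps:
$W{\left(w \right)} = 2 w$
$c{\left(P \right)} = P \left(5 + 2 P\right)$ ($c{\left(P \right)} = \left(5 + 2 P\right) P = P \left(5 + 2 P\right)$)
$\left(-53\right) 385 + c{\left(85 \right)} = \left(-53\right) 385 + 85 \left(5 + 2 \cdot 85\right) = -20405 + 85 \left(5 + 170\right) = -20405 + 85 \cdot 175 = -20405 + 14875 = -5530$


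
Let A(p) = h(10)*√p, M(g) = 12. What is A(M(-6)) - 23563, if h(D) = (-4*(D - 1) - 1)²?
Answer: -23563 + 2738*√3 ≈ -18821.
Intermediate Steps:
h(D) = (3 - 4*D)² (h(D) = (-4*(-1 + D) - 1)² = ((4 - 4*D) - 1)² = (3 - 4*D)²)
A(p) = 1369*√p (A(p) = (-3 + 4*10)²*√p = (-3 + 40)²*√p = 37²*√p = 1369*√p)
A(M(-6)) - 23563 = 1369*√12 - 23563 = 1369*(2*√3) - 23563 = 2738*√3 - 23563 = -23563 + 2738*√3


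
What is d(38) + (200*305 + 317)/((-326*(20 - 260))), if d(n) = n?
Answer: 1011479/26080 ≈ 38.784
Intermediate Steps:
d(38) + (200*305 + 317)/((-326*(20 - 260))) = 38 + (200*305 + 317)/((-326*(20 - 260))) = 38 + (61000 + 317)/((-326*(-240))) = 38 + 61317/78240 = 38 + 61317*(1/78240) = 38 + 20439/26080 = 1011479/26080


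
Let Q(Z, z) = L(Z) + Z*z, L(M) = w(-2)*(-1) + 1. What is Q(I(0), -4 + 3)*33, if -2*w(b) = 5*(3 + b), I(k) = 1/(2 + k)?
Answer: 99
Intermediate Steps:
w(b) = -15/2 - 5*b/2 (w(b) = -5*(3 + b)/2 = -(15 + 5*b)/2 = -15/2 - 5*b/2)
L(M) = 7/2 (L(M) = (-15/2 - 5/2*(-2))*(-1) + 1 = (-15/2 + 5)*(-1) + 1 = -5/2*(-1) + 1 = 5/2 + 1 = 7/2)
Q(Z, z) = 7/2 + Z*z
Q(I(0), -4 + 3)*33 = (7/2 + (-4 + 3)/(2 + 0))*33 = (7/2 - 1/2)*33 = 3*33 = 99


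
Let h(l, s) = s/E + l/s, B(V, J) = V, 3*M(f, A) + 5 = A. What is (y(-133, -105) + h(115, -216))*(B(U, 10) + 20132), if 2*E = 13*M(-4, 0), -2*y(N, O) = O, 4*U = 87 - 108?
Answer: 81276727427/56160 ≈ 1.4472e+6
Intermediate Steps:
M(f, A) = -5/3 + A/3
U = -21/4 (U = (87 - 108)/4 = (1/4)*(-21) = -21/4 ≈ -5.2500)
y(N, O) = -O/2
E = -65/6 (E = (13*(-5/3 + (1/3)*0))/2 = (13*(-5/3 + 0))/2 = (13*(-5/3))/2 = (1/2)*(-65/3) = -65/6 ≈ -10.833)
h(l, s) = -6*s/65 + l/s (h(l, s) = s/(-65/6) + l/s = s*(-6/65) + l/s = -6*s/65 + l/s)
(y(-133, -105) + h(115, -216))*(B(U, 10) + 20132) = (-1/2*(-105) + (-6/65*(-216) + 115/(-216)))*(-21/4 + 20132) = (105/2 + (1296/65 + 115*(-1/216)))*(80507/4) = (105/2 + (1296/65 - 115/216))*(80507/4) = (105/2 + 272461/14040)*(80507/4) = (1009561/14040)*(80507/4) = 81276727427/56160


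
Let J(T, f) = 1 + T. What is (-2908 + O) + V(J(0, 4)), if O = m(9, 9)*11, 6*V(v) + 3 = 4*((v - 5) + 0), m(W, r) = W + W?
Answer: -16279/6 ≈ -2713.2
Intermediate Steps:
m(W, r) = 2*W
V(v) = -23/6 + 2*v/3 (V(v) = -½ + (4*((v - 5) + 0))/6 = -½ + (4*((-5 + v) + 0))/6 = -½ + (4*(-5 + v))/6 = -½ + (-20 + 4*v)/6 = -½ + (-10/3 + 2*v/3) = -23/6 + 2*v/3)
O = 198 (O = (2*9)*11 = 18*11 = 198)
(-2908 + O) + V(J(0, 4)) = (-2908 + 198) + (-23/6 + 2*(1 + 0)/3) = -2710 + (-23/6 + (⅔)*1) = -2710 + (-23/6 + ⅔) = -2710 - 19/6 = -16279/6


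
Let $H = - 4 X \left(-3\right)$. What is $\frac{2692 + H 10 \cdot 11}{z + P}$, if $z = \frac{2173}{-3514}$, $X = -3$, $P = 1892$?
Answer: $- \frac{4455752}{6646315} \approx -0.67041$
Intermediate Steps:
$z = - \frac{2173}{3514}$ ($z = 2173 \left(- \frac{1}{3514}\right) = - \frac{2173}{3514} \approx -0.61838$)
$H = -36$ ($H = \left(-4\right) \left(-3\right) \left(-3\right) = 12 \left(-3\right) = -36$)
$\frac{2692 + H 10 \cdot 11}{z + P} = \frac{2692 + \left(-36\right) 10 \cdot 11}{- \frac{2173}{3514} + 1892} = \frac{2692 - 3960}{\frac{6646315}{3514}} = \left(2692 - 3960\right) \frac{3514}{6646315} = \left(-1268\right) \frac{3514}{6646315} = - \frac{4455752}{6646315}$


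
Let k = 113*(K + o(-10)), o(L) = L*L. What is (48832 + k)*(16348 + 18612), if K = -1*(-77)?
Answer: 2406401680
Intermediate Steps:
o(L) = L²
K = 77
k = 20001 (k = 113*(77 + (-10)²) = 113*(77 + 100) = 113*177 = 20001)
(48832 + k)*(16348 + 18612) = (48832 + 20001)*(16348 + 18612) = 68833*34960 = 2406401680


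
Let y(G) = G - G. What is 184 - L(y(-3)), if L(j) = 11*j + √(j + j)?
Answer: 184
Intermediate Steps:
y(G) = 0
L(j) = 11*j + √2*√j (L(j) = 11*j + √(2*j) = 11*j + √2*√j)
184 - L(y(-3)) = 184 - (11*0 + √2*√0) = 184 - (0 + √2*0) = 184 - (0 + 0) = 184 - 1*0 = 184 + 0 = 184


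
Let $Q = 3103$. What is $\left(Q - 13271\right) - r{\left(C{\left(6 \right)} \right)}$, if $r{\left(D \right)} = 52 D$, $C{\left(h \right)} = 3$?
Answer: $-10324$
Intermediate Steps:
$\left(Q - 13271\right) - r{\left(C{\left(6 \right)} \right)} = \left(3103 - 13271\right) - 52 \cdot 3 = \left(3103 - 13271\right) - 156 = -10168 - 156 = -10324$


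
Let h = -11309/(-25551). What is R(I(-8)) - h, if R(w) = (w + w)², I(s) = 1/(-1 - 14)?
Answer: -271369/638775 ≈ -0.42483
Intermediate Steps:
I(s) = -1/15 (I(s) = 1/(-15) = -1/15)
R(w) = 4*w² (R(w) = (2*w)² = 4*w²)
h = 11309/25551 (h = -11309*(-1/25551) = 11309/25551 ≈ 0.44261)
R(I(-8)) - h = 4*(-1/15)² - 1*11309/25551 = 4*(1/225) - 11309/25551 = 4/225 - 11309/25551 = -271369/638775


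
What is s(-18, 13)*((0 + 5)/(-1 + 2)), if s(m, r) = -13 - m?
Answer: 25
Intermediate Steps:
s(-18, 13)*((0 + 5)/(-1 + 2)) = (-13 - 1*(-18))*((0 + 5)/(-1 + 2)) = (-13 + 18)*(5/1) = 5*(5*1) = 5*5 = 25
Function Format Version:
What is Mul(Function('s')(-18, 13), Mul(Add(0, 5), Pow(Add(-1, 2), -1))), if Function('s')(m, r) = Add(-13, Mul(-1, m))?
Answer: 25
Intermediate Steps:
Mul(Function('s')(-18, 13), Mul(Add(0, 5), Pow(Add(-1, 2), -1))) = Mul(Add(-13, Mul(-1, -18)), Mul(Add(0, 5), Pow(Add(-1, 2), -1))) = Mul(Add(-13, 18), Mul(5, Pow(1, -1))) = Mul(5, Mul(5, 1)) = Mul(5, 5) = 25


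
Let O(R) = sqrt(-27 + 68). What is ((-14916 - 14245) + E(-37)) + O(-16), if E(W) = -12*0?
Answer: -29161 + sqrt(41) ≈ -29155.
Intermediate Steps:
O(R) = sqrt(41)
E(W) = 0
((-14916 - 14245) + E(-37)) + O(-16) = ((-14916 - 14245) + 0) + sqrt(41) = (-29161 + 0) + sqrt(41) = -29161 + sqrt(41)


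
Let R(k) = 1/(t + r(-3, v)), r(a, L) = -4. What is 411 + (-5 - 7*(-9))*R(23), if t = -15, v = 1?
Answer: 7751/19 ≈ 407.95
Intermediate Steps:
R(k) = -1/19 (R(k) = 1/(-15 - 4) = 1/(-19) = -1/19)
411 + (-5 - 7*(-9))*R(23) = 411 + (-5 - 7*(-9))*(-1/19) = 411 + (-5 + 63)*(-1/19) = 411 + 58*(-1/19) = 411 - 58/19 = 7751/19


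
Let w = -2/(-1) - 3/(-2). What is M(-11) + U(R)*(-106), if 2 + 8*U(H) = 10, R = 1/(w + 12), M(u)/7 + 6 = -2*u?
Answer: 6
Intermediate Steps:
w = 7/2 (w = -2*(-1) - 3*(-½) = 2 + 3/2 = 7/2 ≈ 3.5000)
M(u) = -42 - 14*u (M(u) = -42 + 7*(-2*u) = -42 - 14*u)
R = 2/31 (R = 1/(7/2 + 12) = 1/(31/2) = 2/31 ≈ 0.064516)
U(H) = 1 (U(H) = -¼ + (⅛)*10 = -¼ + 5/4 = 1)
M(-11) + U(R)*(-106) = (-42 - 14*(-11)) + 1*(-106) = (-42 + 154) - 106 = 112 - 106 = 6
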